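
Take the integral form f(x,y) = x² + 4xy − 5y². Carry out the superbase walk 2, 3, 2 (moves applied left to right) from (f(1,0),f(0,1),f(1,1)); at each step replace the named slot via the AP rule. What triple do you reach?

start (1,-5,0) = (f(1,0),f(0,1),f(1,1))
replace slot 2: 2·(1+0) − (-5) = 7 → (1,7,0)
replace slot 3: 2·(1+7) − 0 = 16 → (1,7,16)
replace slot 2: 2·(1+16) − 7 = 27 → (1,27,16)

1,27,16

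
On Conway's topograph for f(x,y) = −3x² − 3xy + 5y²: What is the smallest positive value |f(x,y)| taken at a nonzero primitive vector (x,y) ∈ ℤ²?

descent: ρ → (5,3,-3)  [lands on river]
river: ρ → (-3,3,5)
river: ρ → (5,7,-1)
river: ρ → (-1,7,5)
closes: descent 1, river 4
min |a| on river = 1

1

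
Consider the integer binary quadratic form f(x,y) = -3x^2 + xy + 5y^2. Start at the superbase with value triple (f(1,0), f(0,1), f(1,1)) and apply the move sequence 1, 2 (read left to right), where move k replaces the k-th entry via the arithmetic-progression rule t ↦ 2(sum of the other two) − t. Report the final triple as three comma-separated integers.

start (-3,5,3) = (f(1,0),f(0,1),f(1,1))
replace slot 1: 2·(5+3) − (-3) = 19 → (19,5,3)
replace slot 2: 2·(19+3) − 5 = 39 → (19,39,3)

19,39,3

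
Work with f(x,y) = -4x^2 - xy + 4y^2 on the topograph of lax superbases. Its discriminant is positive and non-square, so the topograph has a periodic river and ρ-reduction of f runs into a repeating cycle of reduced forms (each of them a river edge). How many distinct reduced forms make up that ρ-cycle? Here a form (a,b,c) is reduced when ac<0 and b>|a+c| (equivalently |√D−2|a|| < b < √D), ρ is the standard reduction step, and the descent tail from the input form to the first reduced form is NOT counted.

D = 65, ⌊√D⌋ = 8
descent: ρ → (4,1,-4)  [lands on river]
river: ρ → (-4,7,1)
river: ρ → (1,7,-4)
river: ρ → (-4,1,4)
river: ρ → (4,7,-1)
river: ρ → (-1,7,4)
ρ-cycle length = 6 (tail of 1 descent step not counted)

6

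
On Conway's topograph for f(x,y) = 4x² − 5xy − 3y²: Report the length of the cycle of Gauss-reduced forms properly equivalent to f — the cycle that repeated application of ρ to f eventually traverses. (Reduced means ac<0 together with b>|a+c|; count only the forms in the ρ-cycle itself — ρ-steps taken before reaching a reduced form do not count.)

D = 73, ⌊√D⌋ = 8
descent: ρ → (-3,5,4)  [lands on river]
river: ρ → (4,3,-4)
river: ρ → (-4,5,3)
river: ρ → (3,7,-2)
river: ρ → (-2,5,6)
river: ρ → (6,7,-1)
river: ρ → (-1,7,6)
river: ρ → (6,5,-2)
river: ρ → (-2,7,3)
river: ρ → (3,5,-4)
river: ρ → (-4,3,4)
river: ρ → (4,5,-3)
river: ρ → (-3,7,2)
river: ρ → (2,5,-6)
river: ρ → (-6,7,1)
river: ρ → (1,7,-6)
river: ρ → (-6,5,2)
river: ρ → (2,7,-3)
ρ-cycle length = 18 (tail of 1 descent step not counted)

18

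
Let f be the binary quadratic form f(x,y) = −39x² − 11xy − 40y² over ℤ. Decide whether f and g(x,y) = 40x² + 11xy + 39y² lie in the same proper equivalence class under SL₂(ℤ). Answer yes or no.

D₁ = -6119, D₂ = -6119
f is negative-definite; reduce −f:
−f: reduced (well bottom): (39,11,40) with a≤c, −a<b≤a
flip sign back: reduced form of f is (-39,-11,-40)
g: flip: (40,11,39)→(39,-11,40)
g: reduced (well bottom): (39,-11,40) with a≤c, −a<b≤a
reduced forms (-39, -11, -40) vs (39, -11, 40) ⇒ inequivalent

no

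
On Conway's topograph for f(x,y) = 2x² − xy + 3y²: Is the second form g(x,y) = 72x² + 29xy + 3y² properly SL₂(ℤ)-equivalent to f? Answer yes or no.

D₁ = -23, D₂ = -23
f: reduced (well bottom): (2,-1,3) with a≤c, −a<b≤a
g: flip: (72,29,3)→(3,-29,72)
g: translate: b→1 (≡-29 mod 6), so (3,-29,72)→(3,1,2)
g: flip: (3,1,2)→(2,-1,3)
g: reduced (well bottom): (2,-1,3) with a≤c, −a<b≤a
reduced forms (2, -1, 3) vs (2, -1, 3) ⇒ equivalent

yes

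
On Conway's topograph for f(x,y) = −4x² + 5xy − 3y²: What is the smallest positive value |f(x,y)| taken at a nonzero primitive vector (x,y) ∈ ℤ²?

translate: b→3 (≡-5 mod 8), so (4,-5,3)→(4,3,2)
flip: (4,3,2)→(2,-3,4)
translate: b→1 (≡-3 mod 4), so (2,-3,4)→(2,1,3)
reduced (well bottom): (2,1,3) with a≤c, −a<b≤a
well minimum |f| = |-2| = 2 (negative-definite)

2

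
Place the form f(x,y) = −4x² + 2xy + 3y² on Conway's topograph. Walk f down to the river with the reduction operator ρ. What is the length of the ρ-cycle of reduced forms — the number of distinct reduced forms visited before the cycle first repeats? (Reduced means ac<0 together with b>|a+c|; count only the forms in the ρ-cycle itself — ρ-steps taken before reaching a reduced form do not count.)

D = 52, ⌊√D⌋ = 7
river: ρ → (3,4,-3)
river: ρ → (-3,2,4)
river: ρ → (4,6,-1)
river: ρ → (-1,6,4)
river: ρ → (4,2,-3)
river: ρ → (-3,4,3)
river: ρ → (3,2,-4)
river: ρ → (-4,6,1)
river: ρ → (1,6,-4)
river: ρ → (-4,2,3)
ρ-cycle length = 10 (tail of 0 descent steps not counted)

10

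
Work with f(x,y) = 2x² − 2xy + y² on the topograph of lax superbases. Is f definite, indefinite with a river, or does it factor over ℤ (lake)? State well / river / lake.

D = b²−4ac = (-2)² − 4·2·1 = -4
D < 0 ⇒ definite ⇒ every region one sign ⇒ single well

well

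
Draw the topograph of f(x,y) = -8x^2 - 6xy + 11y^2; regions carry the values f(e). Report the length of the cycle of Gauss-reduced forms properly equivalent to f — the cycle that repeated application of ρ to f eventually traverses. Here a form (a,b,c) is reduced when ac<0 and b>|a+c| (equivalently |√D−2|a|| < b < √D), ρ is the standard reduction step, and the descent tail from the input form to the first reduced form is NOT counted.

D = 388, ⌊√D⌋ = 19
descent: ρ → (11,6,-8)  [lands on river]
river: ρ → (-8,10,9)
river: ρ → (9,8,-9)
river: ρ → (-9,10,8)
river: ρ → (8,6,-11)
river: ρ → (-11,16,3)
river: ρ → (3,14,-16)
river: ρ → (-16,18,1)
river: ρ → (1,18,-16)
river: ρ → (-16,14,3)
river: ρ → (3,16,-11)
river: ρ → (-11,6,8)
river: ρ → (8,10,-9)
river: ρ → (-9,8,9)
river: ρ → (9,10,-8)
river: ρ → (-8,6,11)
river: ρ → (11,16,-3)
river: ρ → (-3,14,16)
river: ρ → (16,18,-1)
river: ρ → (-1,18,16)
river: ρ → (16,14,-3)
river: ρ → (-3,16,11)
ρ-cycle length = 22 (tail of 1 descent step not counted)

22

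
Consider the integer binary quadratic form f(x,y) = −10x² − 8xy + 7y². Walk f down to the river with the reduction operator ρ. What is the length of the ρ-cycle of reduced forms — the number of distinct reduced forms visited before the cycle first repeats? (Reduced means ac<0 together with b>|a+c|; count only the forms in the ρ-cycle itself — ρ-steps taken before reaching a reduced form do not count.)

D = 344, ⌊√D⌋ = 18
descent: ρ → (7,8,-10)  [lands on river]
river: ρ → (-10,12,5)
river: ρ → (5,18,-1)
river: ρ → (-1,18,5)
river: ρ → (5,12,-10)
river: ρ → (-10,8,7)
river: ρ → (7,6,-11)
river: ρ → (-11,16,2)
river: ρ → (2,16,-11)
river: ρ → (-11,6,7)
ρ-cycle length = 10 (tail of 1 descent step not counted)

10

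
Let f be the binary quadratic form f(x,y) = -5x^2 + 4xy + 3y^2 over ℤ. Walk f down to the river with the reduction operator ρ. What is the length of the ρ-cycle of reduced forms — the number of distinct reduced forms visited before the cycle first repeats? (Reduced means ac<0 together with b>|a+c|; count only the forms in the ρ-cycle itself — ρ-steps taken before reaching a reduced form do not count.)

D = 76, ⌊√D⌋ = 8
river: ρ → (3,8,-1)
river: ρ → (-1,8,3)
river: ρ → (3,4,-5)
river: ρ → (-5,6,2)
river: ρ → (2,6,-5)
river: ρ → (-5,4,3)
ρ-cycle length = 6 (tail of 0 descent steps not counted)

6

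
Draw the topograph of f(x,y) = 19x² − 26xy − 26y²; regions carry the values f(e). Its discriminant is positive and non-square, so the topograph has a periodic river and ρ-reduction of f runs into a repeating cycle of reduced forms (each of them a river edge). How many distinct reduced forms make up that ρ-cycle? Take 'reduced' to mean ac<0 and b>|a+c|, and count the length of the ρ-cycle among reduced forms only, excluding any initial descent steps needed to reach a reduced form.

D = 2652, ⌊√D⌋ = 51
descent: ρ → (-26,26,19)  [lands on river]
river: ρ → (19,50,-2)
river: ρ → (-2,50,19)
river: ρ → (19,26,-26)
ρ-cycle length = 4 (tail of 1 descent step not counted)

4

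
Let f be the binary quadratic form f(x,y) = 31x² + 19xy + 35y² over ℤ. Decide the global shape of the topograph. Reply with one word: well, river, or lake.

D = b²−4ac = 19² − 4·31·35 = -3979
D < 0 ⇒ definite ⇒ every region one sign ⇒ single well

well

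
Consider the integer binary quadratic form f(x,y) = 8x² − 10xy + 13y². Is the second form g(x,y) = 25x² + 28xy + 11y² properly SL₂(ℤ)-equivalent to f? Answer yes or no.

D₁ = -316, D₂ = -316
f: translate: b→6 (≡-10 mod 16), so (8,-10,13)→(8,6,11)
f: reduced (well bottom): (8,6,11) with a≤c, −a<b≤a
g: translate: b→-22 (≡28 mod 50), so (25,28,11)→(25,-22,8)
g: flip: (25,-22,8)→(8,22,25)
g: translate: b→6 (≡22 mod 16), so (8,22,25)→(8,6,11)
g: reduced (well bottom): (8,6,11) with a≤c, −a<b≤a
reduced forms (8, 6, 11) vs (8, 6, 11) ⇒ equivalent

yes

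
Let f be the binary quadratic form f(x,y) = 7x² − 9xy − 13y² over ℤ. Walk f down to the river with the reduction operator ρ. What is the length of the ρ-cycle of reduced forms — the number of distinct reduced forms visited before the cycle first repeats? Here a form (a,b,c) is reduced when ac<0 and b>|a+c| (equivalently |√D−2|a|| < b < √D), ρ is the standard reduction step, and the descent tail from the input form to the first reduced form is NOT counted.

D = 445, ⌊√D⌋ = 21
descent: ρ → (-13,9,7)  [lands on river]
river: ρ → (7,19,-3)
river: ρ → (-3,17,13)
river: ρ → (13,9,-7)
river: ρ → (-7,19,3)
river: ρ → (3,17,-13)
ρ-cycle length = 6 (tail of 1 descent step not counted)

6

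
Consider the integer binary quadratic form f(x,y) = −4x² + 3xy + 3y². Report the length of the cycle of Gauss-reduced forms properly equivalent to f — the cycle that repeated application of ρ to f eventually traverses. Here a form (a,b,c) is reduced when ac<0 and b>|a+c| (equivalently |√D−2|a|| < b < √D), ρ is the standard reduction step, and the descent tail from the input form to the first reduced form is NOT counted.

D = 57, ⌊√D⌋ = 7
river: ρ → (3,3,-4)
river: ρ → (-4,5,2)
river: ρ → (2,7,-1)
river: ρ → (-1,7,2)
river: ρ → (2,5,-4)
river: ρ → (-4,3,3)
ρ-cycle length = 6 (tail of 0 descent steps not counted)

6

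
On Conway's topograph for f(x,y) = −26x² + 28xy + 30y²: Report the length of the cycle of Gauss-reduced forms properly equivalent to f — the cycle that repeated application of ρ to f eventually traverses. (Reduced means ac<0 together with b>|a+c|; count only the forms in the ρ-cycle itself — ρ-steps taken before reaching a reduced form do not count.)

D = 3904, ⌊√D⌋ = 62
river: ρ → (30,32,-24)
river: ρ → (-24,16,38)
river: ρ → (38,60,-2)
river: ρ → (-2,60,38)
river: ρ → (38,16,-24)
river: ρ → (-24,32,30)
river: ρ → (30,28,-26)
river: ρ → (-26,24,32)
river: ρ → (32,40,-18)
river: ρ → (-18,32,40)
river: ρ → (40,48,-10)
river: ρ → (-10,52,30)
river: ρ → (30,8,-32)
river: ρ → (-32,56,6)
river: ρ → (6,52,-50)
river: ρ → (-50,48,8)
river: ρ → (8,48,-50)
river: ρ → (-50,52,6)
river: ρ → (6,56,-32)
river: ρ → (-32,8,30)
river: ρ → (30,52,-10)
river: ρ → (-10,48,40)
river: ρ → (40,32,-18)
river: ρ → (-18,40,32)
river: ρ → (32,24,-26)
river: ρ → (-26,28,30)
ρ-cycle length = 26 (tail of 0 descent steps not counted)

26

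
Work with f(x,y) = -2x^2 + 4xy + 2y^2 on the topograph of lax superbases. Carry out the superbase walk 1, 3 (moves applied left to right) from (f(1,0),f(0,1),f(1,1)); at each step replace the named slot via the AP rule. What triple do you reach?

start (-2,2,4) = (f(1,0),f(0,1),f(1,1))
replace slot 1: 2·(2+4) − (-2) = 14 → (14,2,4)
replace slot 3: 2·(14+2) − 4 = 28 → (14,2,28)

14,2,28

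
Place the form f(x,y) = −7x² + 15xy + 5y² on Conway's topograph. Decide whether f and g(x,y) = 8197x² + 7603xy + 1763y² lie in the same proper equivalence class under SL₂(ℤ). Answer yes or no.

D₁ = 365, D₂ = 365
river cycle of f (length 6): (5, 15, -7), (-7, 13, 7), (7, 15, -5), (-5, 15, 7), (7, 13, -7), (-7, 15, 5)
river cycle of g (length 6): (5, 15, -7), (-7, 13, 7), (7, 15, -5), (-5, 15, 7), (7, 13, -7), (-7, 15, 5)
cycles coincide ⇒ equivalent

yes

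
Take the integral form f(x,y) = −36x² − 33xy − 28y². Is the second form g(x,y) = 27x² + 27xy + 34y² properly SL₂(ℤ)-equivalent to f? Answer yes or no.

D₁ = -2943, D₂ = -2943
f is negative-definite; reduce −f:
−f: flip: (36,33,28)→(28,-33,36)
−f: translate: b→23 (≡-33 mod 56), so (28,-33,36)→(28,23,31)
−f: reduced (well bottom): (28,23,31) with a≤c, −a<b≤a
flip sign back: reduced form of f is (-28,-23,-31)
g: reduced (well bottom): (27,27,34) with a≤c, −a<b≤a
reduced forms (-28, -23, -31) vs (27, 27, 34) ⇒ inequivalent

no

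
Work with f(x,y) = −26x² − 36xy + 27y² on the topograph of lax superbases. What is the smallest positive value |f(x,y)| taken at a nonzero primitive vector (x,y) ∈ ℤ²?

descent: ρ → (27,36,-26)  [lands on river]
river: ρ → (-26,16,37)
river: ρ → (37,58,-5)
river: ρ → (-5,62,13)
river: ρ → (13,42,-45)
river: ρ → (-45,48,10)
river: ρ → (10,52,-35)
river: ρ → (-35,18,27)
closes: descent 1, river 8
min |a| on river = 5

5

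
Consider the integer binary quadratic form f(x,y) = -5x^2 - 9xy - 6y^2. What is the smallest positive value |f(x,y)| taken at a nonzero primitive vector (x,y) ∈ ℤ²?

translate: b→-1 (≡9 mod 10), so (5,9,6)→(5,-1,2)
flip: (5,-1,2)→(2,1,5)
reduced (well bottom): (2,1,5) with a≤c, −a<b≤a
well minimum |f| = |-2| = 2 (negative-definite)

2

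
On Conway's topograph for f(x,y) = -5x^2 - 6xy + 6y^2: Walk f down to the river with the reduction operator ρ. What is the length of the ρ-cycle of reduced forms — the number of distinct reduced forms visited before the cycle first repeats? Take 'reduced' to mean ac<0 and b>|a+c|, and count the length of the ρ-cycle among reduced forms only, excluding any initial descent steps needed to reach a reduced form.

D = 156, ⌊√D⌋ = 12
descent: ρ → (6,6,-5)  [lands on river]
river: ρ → (-5,4,7)
river: ρ → (7,10,-2)
river: ρ → (-2,10,7)
river: ρ → (7,4,-5)
river: ρ → (-5,6,6)
ρ-cycle length = 6 (tail of 1 descent step not counted)

6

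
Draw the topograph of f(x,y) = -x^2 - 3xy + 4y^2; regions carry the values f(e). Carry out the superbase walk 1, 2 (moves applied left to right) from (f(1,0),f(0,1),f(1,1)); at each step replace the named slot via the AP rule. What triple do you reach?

start (-1,4,0) = (f(1,0),f(0,1),f(1,1))
replace slot 1: 2·(4+0) − (-1) = 9 → (9,4,0)
replace slot 2: 2·(9+0) − 4 = 14 → (9,14,0)

9,14,0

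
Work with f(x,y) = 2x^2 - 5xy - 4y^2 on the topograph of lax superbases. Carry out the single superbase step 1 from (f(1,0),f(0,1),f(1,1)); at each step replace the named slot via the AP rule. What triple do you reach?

start (2,-4,-7) = (f(1,0),f(0,1),f(1,1))
replace slot 1: 2·((-4)+(-7)) − 2 = -24 → (-24,-4,-7)

-24,-4,-7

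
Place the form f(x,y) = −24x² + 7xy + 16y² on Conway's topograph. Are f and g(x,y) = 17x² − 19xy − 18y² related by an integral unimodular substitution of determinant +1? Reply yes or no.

D₁ = 1585, D₂ = 1585
river cycle of f (length 46): (16, 25, -15), (-15, 35, 6), (6, 37, -9), (-9, 35, 10), (10, 25, -24), (-24, 23, 11), (11, 21, -26), (-26, 31, 6), (6, 29, -31), (-31, 33, 4), … (36 more)
river cycle of g (length 54): (-18, 19, 17), (17, 15, -20), (-20, 25, 12), (12, 23, -22), (-22, 21, 13), (13, 31, -12), (-12, 17, 27), (27, 37, -2), (-2, 39, 8), (8, 25, -30), … (44 more)
cycles differ ⇒ inequivalent

no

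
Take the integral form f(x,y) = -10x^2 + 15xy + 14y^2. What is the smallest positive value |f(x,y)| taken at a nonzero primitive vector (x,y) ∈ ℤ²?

river: ρ → (14,13,-11)
river: ρ → (-11,9,16)
river: ρ → (16,23,-4)
river: ρ → (-4,25,10)
river: ρ → (10,15,-14)
river: ρ → (-14,13,11)
river: ρ → (11,9,-16)
river: ρ → (-16,23,4)
river: ρ → (4,25,-10)
river: ρ → (-10,15,14)
closes: descent 0, river 10
min |a| on river = 4

4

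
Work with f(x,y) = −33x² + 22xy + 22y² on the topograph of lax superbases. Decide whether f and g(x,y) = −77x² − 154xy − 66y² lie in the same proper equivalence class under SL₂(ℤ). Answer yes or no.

D₁ = 3388, D₂ = 3388
river cycle of f (length 4): (22, 22, -33), (-33, 44, 11), (11, 44, -33), (-33, 22, 22)
river cycle of g (length 4): (11, 44, -33), (-33, 22, 22), (22, 22, -33), (-33, 44, 11)
cycles coincide ⇒ equivalent

yes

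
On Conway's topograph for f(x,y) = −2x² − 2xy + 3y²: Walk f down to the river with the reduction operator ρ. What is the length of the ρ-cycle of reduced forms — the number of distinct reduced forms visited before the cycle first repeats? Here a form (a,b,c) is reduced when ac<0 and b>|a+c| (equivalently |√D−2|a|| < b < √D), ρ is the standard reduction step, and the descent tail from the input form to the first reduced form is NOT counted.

D = 28, ⌊√D⌋ = 5
descent: ρ → (3,2,-2)  [lands on river]
river: ρ → (-2,2,3)
river: ρ → (3,4,-1)
river: ρ → (-1,4,3)
ρ-cycle length = 4 (tail of 1 descent step not counted)

4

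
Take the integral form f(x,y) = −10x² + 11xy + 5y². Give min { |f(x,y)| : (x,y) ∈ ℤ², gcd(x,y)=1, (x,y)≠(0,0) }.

river: ρ → (5,9,-12)
river: ρ → (-12,15,2)
river: ρ → (2,17,-4)
river: ρ → (-4,15,6)
river: ρ → (6,9,-10)
river: ρ → (-10,11,5)
closes: descent 0, river 6
min |a| on river = 2

2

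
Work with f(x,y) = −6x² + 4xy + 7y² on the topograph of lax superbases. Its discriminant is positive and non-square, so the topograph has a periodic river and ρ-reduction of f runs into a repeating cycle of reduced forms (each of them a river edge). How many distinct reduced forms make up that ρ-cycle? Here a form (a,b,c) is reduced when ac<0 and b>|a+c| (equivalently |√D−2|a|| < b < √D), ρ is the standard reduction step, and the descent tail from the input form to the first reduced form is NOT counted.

D = 184, ⌊√D⌋ = 13
river: ρ → (7,10,-3)
river: ρ → (-3,8,10)
river: ρ → (10,12,-1)
river: ρ → (-1,12,10)
river: ρ → (10,8,-3)
river: ρ → (-3,10,7)
river: ρ → (7,4,-6)
river: ρ → (-6,8,5)
river: ρ → (5,12,-2)
river: ρ → (-2,12,5)
river: ρ → (5,8,-6)
river: ρ → (-6,4,7)
ρ-cycle length = 12 (tail of 0 descent steps not counted)

12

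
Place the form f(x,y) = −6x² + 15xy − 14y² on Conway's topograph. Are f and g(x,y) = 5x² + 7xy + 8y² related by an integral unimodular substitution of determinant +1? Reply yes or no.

D₁ = -111, D₂ = -111
f is negative-definite; reduce −f:
−f: translate: b→-3 (≡-15 mod 12), so (6,-15,14)→(6,-3,5)
−f: flip: (6,-3,5)→(5,3,6)
−f: reduced (well bottom): (5,3,6) with a≤c, −a<b≤a
flip sign back: reduced form of f is (-5,-3,-6)
g: translate: b→-3 (≡7 mod 10), so (5,7,8)→(5,-3,6)
g: reduced (well bottom): (5,-3,6) with a≤c, −a<b≤a
reduced forms (-5, -3, -6) vs (5, -3, 6) ⇒ inequivalent

no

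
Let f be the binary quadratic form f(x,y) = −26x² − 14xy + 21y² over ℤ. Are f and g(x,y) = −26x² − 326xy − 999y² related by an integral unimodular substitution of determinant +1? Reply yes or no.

D₁ = 2380, D₂ = 2380
river cycle of f (length 10): (21, 14, -26), (-26, 38, 9), (9, 34, -34), (-34, 34, 9), (9, 38, -26), (-26, 14, 21), (21, 28, -19), (-19, 48, 1), (1, 48, -19), (-19, 28, 21)
river cycle of g (length 10): (-26, 38, 9), (9, 34, -34), (-34, 34, 9), (9, 38, -26), (-26, 14, 21), (21, 28, -19), (-19, 48, 1), (1, 48, -19), (-19, 28, 21), (21, 14, -26)
cycles coincide ⇒ equivalent

yes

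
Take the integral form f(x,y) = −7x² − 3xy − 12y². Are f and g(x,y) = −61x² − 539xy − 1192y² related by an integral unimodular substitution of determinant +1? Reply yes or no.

D₁ = -327, D₂ = -327
f is negative-definite; reduce −f:
−f: reduced (well bottom): (7,3,12) with a≤c, −a<b≤a
flip sign back: reduced form of f is (-7,-3,-12)
g is negative-definite; reduce −g:
−g: translate: b→51 (≡539 mod 122), so (61,539,1192)→(61,51,12)
−g: flip: (61,51,12)→(12,-51,61)
−g: translate: b→-3 (≡-51 mod 24), so (12,-51,61)→(12,-3,7)
−g: flip: (12,-3,7)→(7,3,12)
−g: reduced (well bottom): (7,3,12) with a≤c, −a<b≤a
flip sign back: reduced form of g is (-7,-3,-12)
reduced forms (-7, -3, -12) vs (-7, -3, -12) ⇒ equivalent

yes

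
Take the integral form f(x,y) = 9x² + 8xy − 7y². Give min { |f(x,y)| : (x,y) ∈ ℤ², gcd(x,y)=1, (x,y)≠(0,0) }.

river: ρ → (-7,6,10)
river: ρ → (10,14,-3)
river: ρ → (-3,16,5)
river: ρ → (5,14,-6)
river: ρ → (-6,10,9)
river: ρ → (9,8,-7)
closes: descent 0, river 6
min |a| on river = 3

3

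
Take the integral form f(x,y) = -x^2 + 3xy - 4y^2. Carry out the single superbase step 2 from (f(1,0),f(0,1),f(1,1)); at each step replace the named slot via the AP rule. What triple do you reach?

start (-1,-4,-2) = (f(1,0),f(0,1),f(1,1))
replace slot 2: 2·((-1)+(-2)) − (-4) = -2 → (-1,-2,-2)

-1,-2,-2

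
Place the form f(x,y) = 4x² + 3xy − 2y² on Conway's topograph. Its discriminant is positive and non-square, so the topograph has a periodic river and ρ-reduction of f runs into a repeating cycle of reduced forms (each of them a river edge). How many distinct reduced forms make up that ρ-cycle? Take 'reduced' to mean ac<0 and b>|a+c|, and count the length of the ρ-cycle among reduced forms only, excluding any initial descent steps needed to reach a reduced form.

D = 41, ⌊√D⌋ = 6
river: ρ → (-2,5,2)
river: ρ → (2,3,-4)
river: ρ → (-4,5,1)
river: ρ → (1,5,-4)
river: ρ → (-4,3,2)
river: ρ → (2,5,-2)
river: ρ → (-2,3,4)
river: ρ → (4,5,-1)
river: ρ → (-1,5,4)
river: ρ → (4,3,-2)
ρ-cycle length = 10 (tail of 0 descent steps not counted)

10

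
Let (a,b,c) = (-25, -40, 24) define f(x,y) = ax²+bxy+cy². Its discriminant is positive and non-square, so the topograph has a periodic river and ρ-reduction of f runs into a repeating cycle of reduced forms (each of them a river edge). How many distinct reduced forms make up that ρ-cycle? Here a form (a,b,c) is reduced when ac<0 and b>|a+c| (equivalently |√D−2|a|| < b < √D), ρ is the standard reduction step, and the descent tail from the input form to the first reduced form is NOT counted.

D = 4000, ⌊√D⌋ = 63
descent: ρ → (24,40,-25)  [lands on river]
river: ρ → (-25,60,4)
river: ρ → (4,60,-25)
river: ρ → (-25,40,24)
river: ρ → (24,56,-9)
river: ρ → (-9,52,36)
river: ρ → (36,20,-25)
river: ρ → (-25,30,31)
river: ρ → (31,32,-24)
river: ρ → (-24,16,39)
river: ρ → (39,62,-1)
river: ρ → (-1,62,39)
river: ρ → (39,16,-24)
river: ρ → (-24,32,31)
river: ρ → (31,30,-25)
river: ρ → (-25,20,36)
river: ρ → (36,52,-9)
river: ρ → (-9,56,24)
ρ-cycle length = 18 (tail of 1 descent step not counted)

18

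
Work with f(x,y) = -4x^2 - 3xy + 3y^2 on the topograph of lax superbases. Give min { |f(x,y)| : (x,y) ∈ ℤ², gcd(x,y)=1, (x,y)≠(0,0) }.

descent: ρ → (3,3,-4)  [lands on river]
river: ρ → (-4,5,2)
river: ρ → (2,7,-1)
river: ρ → (-1,7,2)
river: ρ → (2,5,-4)
river: ρ → (-4,3,3)
closes: descent 1, river 6
min |a| on river = 1

1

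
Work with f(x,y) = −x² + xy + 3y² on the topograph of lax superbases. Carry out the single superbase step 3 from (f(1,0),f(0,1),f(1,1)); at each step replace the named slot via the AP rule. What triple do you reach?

start (-1,3,3) = (f(1,0),f(0,1),f(1,1))
replace slot 3: 2·((-1)+3) − 3 = 1 → (-1,3,1)

-1,3,1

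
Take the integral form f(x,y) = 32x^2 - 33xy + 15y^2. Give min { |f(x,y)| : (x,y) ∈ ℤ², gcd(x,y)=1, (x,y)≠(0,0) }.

translate: b→31 (≡-33 mod 64), so (32,-33,15)→(32,31,14)
flip: (32,31,14)→(14,-31,32)
translate: b→-3 (≡-31 mod 28), so (14,-31,32)→(14,-3,15)
reduced (well bottom): (14,-3,15) with a≤c, −a<b≤a
well minimum = a = 14

14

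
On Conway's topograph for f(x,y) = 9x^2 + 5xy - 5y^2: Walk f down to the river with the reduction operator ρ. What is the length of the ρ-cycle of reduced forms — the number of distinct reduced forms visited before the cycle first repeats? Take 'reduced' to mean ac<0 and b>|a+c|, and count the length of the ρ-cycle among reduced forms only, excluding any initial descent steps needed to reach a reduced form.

D = 205, ⌊√D⌋ = 14
river: ρ → (-5,5,9)
river: ρ → (9,13,-1)
river: ρ → (-1,13,9)
river: ρ → (9,5,-5)
ρ-cycle length = 4 (tail of 0 descent steps not counted)

4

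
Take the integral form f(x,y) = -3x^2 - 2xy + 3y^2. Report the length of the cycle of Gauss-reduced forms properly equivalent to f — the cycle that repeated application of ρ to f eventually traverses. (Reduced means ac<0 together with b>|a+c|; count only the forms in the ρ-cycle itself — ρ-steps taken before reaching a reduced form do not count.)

D = 40, ⌊√D⌋ = 6
descent: ρ → (3,2,-3)  [lands on river]
river: ρ → (-3,4,2)
river: ρ → (2,4,-3)
river: ρ → (-3,2,3)
river: ρ → (3,4,-2)
river: ρ → (-2,4,3)
ρ-cycle length = 6 (tail of 1 descent step not counted)

6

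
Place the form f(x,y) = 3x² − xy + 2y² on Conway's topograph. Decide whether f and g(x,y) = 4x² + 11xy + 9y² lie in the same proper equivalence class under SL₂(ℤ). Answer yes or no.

D₁ = -23, D₂ = -23
f: flip: (3,-1,2)→(2,1,3)
f: reduced (well bottom): (2,1,3) with a≤c, −a<b≤a
g: translate: b→3 (≡11 mod 8), so (4,11,9)→(4,3,2)
g: flip: (4,3,2)→(2,-3,4)
g: translate: b→1 (≡-3 mod 4), so (2,-3,4)→(2,1,3)
g: reduced (well bottom): (2,1,3) with a≤c, −a<b≤a
reduced forms (2, 1, 3) vs (2, 1, 3) ⇒ equivalent

yes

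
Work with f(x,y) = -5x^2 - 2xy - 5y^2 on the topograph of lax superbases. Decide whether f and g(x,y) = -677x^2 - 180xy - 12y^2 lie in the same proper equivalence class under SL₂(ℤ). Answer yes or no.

D₁ = -96, D₂ = -96
f is negative-definite; reduce −f:
−f: reduced (well bottom): (5,2,5) with a≤c, −a<b≤a
flip sign back: reduced form of f is (-5,-2,-5)
g is negative-definite; reduce −g:
−g: flip: (677,180,12)→(12,-180,677)
−g: translate: b→12 (≡-180 mod 24), so (12,-180,677)→(12,12,5)
−g: flip: (12,12,5)→(5,-12,12)
−g: translate: b→-2 (≡-12 mod 10), so (5,-12,12)→(5,-2,5)
−g: flip: (5,-2,5)→(5,2,5)
−g: reduced (well bottom): (5,2,5) with a≤c, −a<b≤a
flip sign back: reduced form of g is (-5,-2,-5)
reduced forms (-5, -2, -5) vs (-5, -2, -5) ⇒ equivalent

yes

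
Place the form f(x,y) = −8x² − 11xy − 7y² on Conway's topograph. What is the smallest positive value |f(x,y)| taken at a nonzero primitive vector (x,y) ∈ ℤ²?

translate: b→-5 (≡11 mod 16), so (8,11,7)→(8,-5,4)
flip: (8,-5,4)→(4,5,8)
translate: b→-3 (≡5 mod 8), so (4,5,8)→(4,-3,7)
reduced (well bottom): (4,-3,7) with a≤c, −a<b≤a
well minimum |f| = |-4| = 4 (negative-definite)

4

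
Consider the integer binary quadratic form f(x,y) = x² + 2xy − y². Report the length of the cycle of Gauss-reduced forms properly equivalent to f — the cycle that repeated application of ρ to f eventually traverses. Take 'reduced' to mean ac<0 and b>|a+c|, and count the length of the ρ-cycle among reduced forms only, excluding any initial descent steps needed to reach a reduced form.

D = 8, ⌊√D⌋ = 2
river: ρ → (-1,2,1)
river: ρ → (1,2,-1)
ρ-cycle length = 2 (tail of 0 descent steps not counted)

2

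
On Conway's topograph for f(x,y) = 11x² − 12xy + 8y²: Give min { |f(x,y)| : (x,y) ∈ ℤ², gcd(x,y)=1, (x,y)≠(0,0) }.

translate: b→10 (≡-12 mod 22), so (11,-12,8)→(11,10,7)
flip: (11,10,7)→(7,-10,11)
translate: b→4 (≡-10 mod 14), so (7,-10,11)→(7,4,8)
reduced (well bottom): (7,4,8) with a≤c, −a<b≤a
well minimum = a = 7

7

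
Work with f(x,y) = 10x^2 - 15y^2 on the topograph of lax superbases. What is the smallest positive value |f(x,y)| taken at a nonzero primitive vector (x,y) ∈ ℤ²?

descent: ρ → (-15,0,10)
descent: ρ → (10,20,-5)  [lands on river]
river: ρ → (-5,20,10)
closes: descent 2, river 2
min |a| on river = 5

5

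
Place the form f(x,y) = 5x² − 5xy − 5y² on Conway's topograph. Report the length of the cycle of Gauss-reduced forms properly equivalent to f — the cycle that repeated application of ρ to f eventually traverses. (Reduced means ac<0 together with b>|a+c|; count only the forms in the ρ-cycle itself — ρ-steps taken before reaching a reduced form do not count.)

D = 125, ⌊√D⌋ = 11
descent: ρ → (-5,5,5)  [lands on river]
river: ρ → (5,5,-5)
ρ-cycle length = 2 (tail of 1 descent step not counted)

2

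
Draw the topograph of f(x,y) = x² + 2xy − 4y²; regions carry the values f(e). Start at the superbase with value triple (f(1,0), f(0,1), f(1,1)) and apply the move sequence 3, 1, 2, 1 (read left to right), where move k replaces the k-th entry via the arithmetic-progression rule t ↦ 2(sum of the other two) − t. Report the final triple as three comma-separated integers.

start (1,-4,-1) = (f(1,0),f(0,1),f(1,1))
replace slot 3: 2·(1+(-4)) − (-1) = -5 → (1,-4,-5)
replace slot 1: 2·((-4)+(-5)) − 1 = -19 → (-19,-4,-5)
replace slot 2: 2·((-19)+(-5)) − (-4) = -44 → (-19,-44,-5)
replace slot 1: 2·((-44)+(-5)) − (-19) = -79 → (-79,-44,-5)

-79,-44,-5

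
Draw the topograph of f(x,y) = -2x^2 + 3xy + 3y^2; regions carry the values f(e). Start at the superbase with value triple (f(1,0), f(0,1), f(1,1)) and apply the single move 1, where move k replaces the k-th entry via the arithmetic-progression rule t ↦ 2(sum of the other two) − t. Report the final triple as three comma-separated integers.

start (-2,3,4) = (f(1,0),f(0,1),f(1,1))
replace slot 1: 2·(3+4) − (-2) = 16 → (16,3,4)

16,3,4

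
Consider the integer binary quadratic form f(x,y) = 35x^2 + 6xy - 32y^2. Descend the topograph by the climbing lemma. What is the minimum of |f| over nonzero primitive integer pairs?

river: ρ → (-32,58,9)
river: ρ → (9,50,-56)
river: ρ → (-56,62,3)
river: ρ → (3,64,-35)
river: ρ → (-35,6,32)
river: ρ → (32,58,-9)
river: ρ → (-9,50,56)
river: ρ → (56,62,-3)
river: ρ → (-3,64,35)
river: ρ → (35,6,-32)
closes: descent 0, river 10
min |a| on river = 3

3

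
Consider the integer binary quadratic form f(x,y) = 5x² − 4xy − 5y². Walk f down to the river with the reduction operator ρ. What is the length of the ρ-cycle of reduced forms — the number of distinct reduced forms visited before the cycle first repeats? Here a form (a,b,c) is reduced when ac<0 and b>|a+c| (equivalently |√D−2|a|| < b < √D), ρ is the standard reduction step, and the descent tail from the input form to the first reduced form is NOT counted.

D = 116, ⌊√D⌋ = 10
descent: ρ → (-5,4,5)  [lands on river]
river: ρ → (5,6,-4)
river: ρ → (-4,10,1)
river: ρ → (1,10,-4)
river: ρ → (-4,6,5)
river: ρ → (5,4,-5)
river: ρ → (-5,6,4)
river: ρ → (4,10,-1)
river: ρ → (-1,10,4)
river: ρ → (4,6,-5)
ρ-cycle length = 10 (tail of 1 descent step not counted)

10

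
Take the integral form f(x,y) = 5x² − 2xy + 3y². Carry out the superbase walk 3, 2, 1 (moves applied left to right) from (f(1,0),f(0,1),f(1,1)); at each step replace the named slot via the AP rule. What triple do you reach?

start (5,3,6) = (f(1,0),f(0,1),f(1,1))
replace slot 3: 2·(5+3) − 6 = 10 → (5,3,10)
replace slot 2: 2·(5+10) − 3 = 27 → (5,27,10)
replace slot 1: 2·(27+10) − 5 = 69 → (69,27,10)

69,27,10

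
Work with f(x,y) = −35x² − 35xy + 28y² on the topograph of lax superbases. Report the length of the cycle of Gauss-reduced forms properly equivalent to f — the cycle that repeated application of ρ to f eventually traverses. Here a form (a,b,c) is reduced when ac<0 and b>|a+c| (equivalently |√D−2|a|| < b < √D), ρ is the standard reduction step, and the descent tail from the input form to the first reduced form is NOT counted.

D = 5145, ⌊√D⌋ = 71
descent: ρ → (28,35,-35)  [lands on river]
river: ρ → (-35,35,28)
river: ρ → (28,21,-42)
river: ρ → (-42,63,7)
river: ρ → (7,63,-42)
river: ρ → (-42,21,28)
ρ-cycle length = 6 (tail of 1 descent step not counted)

6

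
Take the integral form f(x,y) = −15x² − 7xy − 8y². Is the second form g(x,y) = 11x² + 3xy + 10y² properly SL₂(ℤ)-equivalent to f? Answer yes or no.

D₁ = -431, D₂ = -431
f is negative-definite; reduce −f:
−f: flip: (15,7,8)→(8,-7,15)
−f: reduced (well bottom): (8,-7,15) with a≤c, −a<b≤a
flip sign back: reduced form of f is (-8,7,-15)
g: flip: (11,3,10)→(10,-3,11)
g: reduced (well bottom): (10,-3,11) with a≤c, −a<b≤a
reduced forms (-8, 7, -15) vs (10, -3, 11) ⇒ inequivalent

no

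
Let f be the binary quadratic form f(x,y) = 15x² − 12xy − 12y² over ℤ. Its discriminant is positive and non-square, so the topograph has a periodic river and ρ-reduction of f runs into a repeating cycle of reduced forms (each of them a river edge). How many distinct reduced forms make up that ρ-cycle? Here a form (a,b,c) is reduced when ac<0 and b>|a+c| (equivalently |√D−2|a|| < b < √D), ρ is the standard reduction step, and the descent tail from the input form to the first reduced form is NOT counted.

D = 864, ⌊√D⌋ = 29
descent: ρ → (-12,12,15)  [lands on river]
river: ρ → (15,18,-9)
river: ρ → (-9,18,15)
river: ρ → (15,12,-12)
ρ-cycle length = 4 (tail of 1 descent step not counted)

4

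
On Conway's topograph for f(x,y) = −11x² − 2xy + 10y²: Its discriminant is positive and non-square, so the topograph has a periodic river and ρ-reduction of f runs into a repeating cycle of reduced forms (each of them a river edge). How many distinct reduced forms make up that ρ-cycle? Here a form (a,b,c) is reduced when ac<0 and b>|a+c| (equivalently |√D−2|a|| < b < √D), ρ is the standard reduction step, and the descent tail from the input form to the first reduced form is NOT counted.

D = 444, ⌊√D⌋ = 21
descent: ρ → (10,2,-11)  [lands on river]
river: ρ → (-11,20,1)
river: ρ → (1,20,-11)
river: ρ → (-11,2,10)
river: ρ → (10,18,-3)
river: ρ → (-3,18,10)
ρ-cycle length = 6 (tail of 1 descent step not counted)

6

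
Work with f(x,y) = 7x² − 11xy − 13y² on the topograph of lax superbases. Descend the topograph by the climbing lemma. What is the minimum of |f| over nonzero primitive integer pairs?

descent: ρ → (-13,11,7)  [lands on river]
river: ρ → (7,17,-7)
river: ρ → (-7,11,13)
river: ρ → (13,15,-5)
river: ρ → (-5,15,13)
river: ρ → (13,11,-7)
river: ρ → (-7,17,7)
river: ρ → (7,11,-13)
river: ρ → (-13,15,5)
river: ρ → (5,15,-13)
closes: descent 1, river 10
min |a| on river = 5

5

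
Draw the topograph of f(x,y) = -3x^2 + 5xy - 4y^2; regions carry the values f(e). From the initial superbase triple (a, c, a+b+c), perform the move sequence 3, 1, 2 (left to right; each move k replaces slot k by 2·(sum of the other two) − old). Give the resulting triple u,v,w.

start (-3,-4,-2) = (f(1,0),f(0,1),f(1,1))
replace slot 3: 2·((-3)+(-4)) − (-2) = -12 → (-3,-4,-12)
replace slot 1: 2·((-4)+(-12)) − (-3) = -29 → (-29,-4,-12)
replace slot 2: 2·((-29)+(-12)) − (-4) = -78 → (-29,-78,-12)

-29,-78,-12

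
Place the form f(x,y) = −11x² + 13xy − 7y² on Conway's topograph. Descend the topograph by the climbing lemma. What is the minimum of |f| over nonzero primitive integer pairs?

translate: b→9 (≡-13 mod 22), so (11,-13,7)→(11,9,5)
flip: (11,9,5)→(5,-9,11)
translate: b→1 (≡-9 mod 10), so (5,-9,11)→(5,1,7)
reduced (well bottom): (5,1,7) with a≤c, −a<b≤a
well minimum |f| = |-5| = 5 (negative-definite)

5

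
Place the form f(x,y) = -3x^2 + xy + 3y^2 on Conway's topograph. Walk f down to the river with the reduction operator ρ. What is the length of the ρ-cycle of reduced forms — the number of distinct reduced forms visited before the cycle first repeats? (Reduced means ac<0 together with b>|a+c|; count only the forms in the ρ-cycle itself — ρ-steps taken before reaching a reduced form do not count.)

D = 37, ⌊√D⌋ = 6
river: ρ → (3,5,-1)
river: ρ → (-1,5,3)
river: ρ → (3,1,-3)
river: ρ → (-3,5,1)
river: ρ → (1,5,-3)
river: ρ → (-3,1,3)
ρ-cycle length = 6 (tail of 0 descent steps not counted)

6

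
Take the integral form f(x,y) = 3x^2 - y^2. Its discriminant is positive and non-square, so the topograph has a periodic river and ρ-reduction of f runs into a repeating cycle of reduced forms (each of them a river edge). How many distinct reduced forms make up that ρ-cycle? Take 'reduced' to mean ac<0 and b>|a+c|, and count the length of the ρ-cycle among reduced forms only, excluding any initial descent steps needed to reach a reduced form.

D = 12, ⌊√D⌋ = 3
descent: ρ → (-1,2,2)  [lands on river]
river: ρ → (2,2,-1)
ρ-cycle length = 2 (tail of 1 descent step not counted)

2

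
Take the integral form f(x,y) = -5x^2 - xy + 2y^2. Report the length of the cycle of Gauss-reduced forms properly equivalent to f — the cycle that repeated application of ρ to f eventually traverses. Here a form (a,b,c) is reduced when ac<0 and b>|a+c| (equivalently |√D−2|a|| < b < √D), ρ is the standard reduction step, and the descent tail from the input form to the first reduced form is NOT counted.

D = 41, ⌊√D⌋ = 6
descent: ρ → (2,5,-2)  [lands on river]
river: ρ → (-2,3,4)
river: ρ → (4,5,-1)
river: ρ → (-1,5,4)
river: ρ → (4,3,-2)
river: ρ → (-2,5,2)
river: ρ → (2,3,-4)
river: ρ → (-4,5,1)
river: ρ → (1,5,-4)
river: ρ → (-4,3,2)
ρ-cycle length = 10 (tail of 1 descent step not counted)

10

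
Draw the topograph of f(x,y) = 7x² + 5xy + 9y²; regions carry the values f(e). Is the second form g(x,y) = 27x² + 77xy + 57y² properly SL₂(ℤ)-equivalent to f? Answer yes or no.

D₁ = -227, D₂ = -227
f: reduced (well bottom): (7,5,9) with a≤c, −a<b≤a
g: translate: b→23 (≡77 mod 54), so (27,77,57)→(27,23,7)
g: flip: (27,23,7)→(7,-23,27)
g: translate: b→5 (≡-23 mod 14), so (7,-23,27)→(7,5,9)
g: reduced (well bottom): (7,5,9) with a≤c, −a<b≤a
reduced forms (7, 5, 9) vs (7, 5, 9) ⇒ equivalent

yes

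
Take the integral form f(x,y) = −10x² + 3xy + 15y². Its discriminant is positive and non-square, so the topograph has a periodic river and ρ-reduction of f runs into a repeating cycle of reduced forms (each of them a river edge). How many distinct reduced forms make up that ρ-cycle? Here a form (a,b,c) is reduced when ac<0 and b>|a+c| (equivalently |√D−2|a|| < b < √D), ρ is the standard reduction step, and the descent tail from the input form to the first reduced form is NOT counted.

D = 609, ⌊√D⌋ = 24
descent: ρ → (15,-3,-10)
descent: ρ → (-10,23,2)  [lands on river]
river: ρ → (2,21,-21)
river: ρ → (-21,21,2)
river: ρ → (2,23,-10)
river: ρ → (-10,17,8)
river: ρ → (8,15,-12)
river: ρ → (-12,9,11)
river: ρ → (11,13,-10)
river: ρ → (-10,7,14)
river: ρ → (14,21,-3)
river: ρ → (-3,21,14)
river: ρ → (14,7,-10)
river: ρ → (-10,13,11)
river: ρ → (11,9,-12)
river: ρ → (-12,15,8)
river: ρ → (8,17,-10)
ρ-cycle length = 16 (tail of 2 descent steps not counted)

16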